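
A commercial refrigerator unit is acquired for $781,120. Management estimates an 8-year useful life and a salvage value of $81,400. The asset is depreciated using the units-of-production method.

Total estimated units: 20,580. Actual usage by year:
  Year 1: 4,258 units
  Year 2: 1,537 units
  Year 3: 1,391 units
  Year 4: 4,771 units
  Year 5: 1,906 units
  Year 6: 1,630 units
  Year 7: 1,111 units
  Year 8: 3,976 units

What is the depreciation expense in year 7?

Depreciable base = $781,120 − $81,400 = $699,720.
Rate = $699,720 / 20,580 units = $34 per unit.
Year 1: 4,258 × $34 = $144,772. Book value $636,348.
Year 2: 1,537 × $34 = $52,258. Book value $584,090.
Year 3: 1,391 × $34 = $47,294. Book value $536,796.
Year 4: 4,771 × $34 = $162,214. Book value $374,582.
Year 5: 1,906 × $34 = $64,804. Book value $309,778.
Year 6: 1,630 × $34 = $55,420. Book value $254,358.
Year 7: 1,111 × $34 = $37,774. Book value $216,584.

$37,774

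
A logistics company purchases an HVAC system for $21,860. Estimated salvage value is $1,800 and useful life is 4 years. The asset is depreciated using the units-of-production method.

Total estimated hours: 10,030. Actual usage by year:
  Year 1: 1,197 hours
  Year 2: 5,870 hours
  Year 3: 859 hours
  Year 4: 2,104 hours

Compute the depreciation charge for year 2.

Depreciable base = $21,860 − $1,800 = $20,060.
Rate = $20,060 / 10,030 hours = $2 per hour.
Year 1: 1,197 × $2 = $2,394. Book value $19,466.
Year 2: 5,870 × $2 = $11,740. Book value $7,726.

$11,740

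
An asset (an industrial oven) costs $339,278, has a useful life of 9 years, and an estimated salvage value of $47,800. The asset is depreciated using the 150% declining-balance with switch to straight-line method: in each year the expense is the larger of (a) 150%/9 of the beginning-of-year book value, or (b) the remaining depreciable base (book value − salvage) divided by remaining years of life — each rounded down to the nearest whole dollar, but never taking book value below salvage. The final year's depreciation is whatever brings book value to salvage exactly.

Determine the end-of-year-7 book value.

$91,684

Depreciable base = $339,278 − $47,800 = $291,478.
Year 1: DB = ⌊$339,278 × 150%/9⌋ = $56,546; SL = ⌊$291,478/9⌋ = $32,386 → take DB $56,546. Book value $282,732.
Year 2: DB = ⌊$282,732 × 150%/9⌋ = $47,122; SL = ⌊$234,932/8⌋ = $29,366 → take DB $47,122. Book value $235,610.
Year 3: DB = ⌊$235,610 × 150%/9⌋ = $39,268; SL = ⌊$187,810/7⌋ = $26,830 → take DB $39,268. Book value $196,342.
Year 4: DB = ⌊$196,342 × 150%/9⌋ = $32,723; SL = ⌊$148,542/6⌋ = $24,757 → take DB $32,723. Book value $163,619.
Year 5: DB = ⌊$163,619 × 150%/9⌋ = $27,269; SL = ⌊$115,819/5⌋ = $23,163 → take DB $27,269. Book value $136,350.
Year 6: DB = ⌊$136,350 × 150%/9⌋ = $22,725; SL = ⌊$88,550/4⌋ = $22,137 → take DB $22,725. Book value $113,625.
Year 7: DB = ⌊$113,625 × 150%/9⌋ = $18,937; SL = ⌊$65,825/3⌋ = $21,941 → take SL $21,941. Book value $91,684.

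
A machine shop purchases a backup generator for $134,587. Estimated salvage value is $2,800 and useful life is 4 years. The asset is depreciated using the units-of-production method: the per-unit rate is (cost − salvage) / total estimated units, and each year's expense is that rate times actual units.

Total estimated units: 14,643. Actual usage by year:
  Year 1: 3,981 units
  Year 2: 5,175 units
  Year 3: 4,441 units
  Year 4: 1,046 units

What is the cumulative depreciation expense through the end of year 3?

Depreciable base = $134,587 − $2,800 = $131,787.
Rate = $131,787 / 14,643 units = $9 per unit.
Year 1: 3,981 × $9 = $35,829. Book value $98,758.
Year 2: 5,175 × $9 = $46,575. Book value $52,183.
Year 3: 4,441 × $9 = $39,969. Book value $12,214.
Accumulated through year 3 = $134,587 − $12,214 = $122,373.

$122,373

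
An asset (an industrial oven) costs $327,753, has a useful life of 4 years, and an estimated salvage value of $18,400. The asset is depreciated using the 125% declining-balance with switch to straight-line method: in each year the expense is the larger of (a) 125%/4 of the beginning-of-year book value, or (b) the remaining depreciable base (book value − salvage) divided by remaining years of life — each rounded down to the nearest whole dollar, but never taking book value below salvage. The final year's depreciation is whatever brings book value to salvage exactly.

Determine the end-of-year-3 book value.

$86,658

Depreciable base = $327,753 − $18,400 = $309,353.
Year 1: DB = ⌊$327,753 × 125%/4⌋ = $102,422; SL = ⌊$309,353/4⌋ = $77,338 → take DB $102,422. Book value $225,331.
Year 2: DB = ⌊$225,331 × 125%/4⌋ = $70,415; SL = ⌊$206,931/3⌋ = $68,977 → take DB $70,415. Book value $154,916.
Year 3: DB = ⌊$154,916 × 125%/4⌋ = $48,411; SL = ⌊$136,516/2⌋ = $68,258 → take SL $68,258. Book value $86,658.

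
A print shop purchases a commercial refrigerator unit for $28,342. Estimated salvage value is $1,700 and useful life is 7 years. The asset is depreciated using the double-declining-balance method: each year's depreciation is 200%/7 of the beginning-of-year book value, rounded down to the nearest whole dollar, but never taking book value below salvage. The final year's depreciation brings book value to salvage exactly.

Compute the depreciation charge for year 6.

Depreciable base = $28,342 − $1,700 = $26,642.
Year 1: ⌊$28,342 × 200%/7⌋ = $8,097. Book value $20,245.
Year 2: ⌊$20,245 × 200%/7⌋ = $5,784. Book value $14,461.
Year 3: ⌊$14,461 × 200%/7⌋ = $4,131. Book value $10,330.
Year 4: ⌊$10,330 × 200%/7⌋ = $2,951. Book value $7,379.
Year 5: ⌊$7,379 × 200%/7⌋ = $2,108. Book value $5,271.
Year 6: ⌊$5,271 × 200%/7⌋ = $1,506. Book value $3,765.

$1,506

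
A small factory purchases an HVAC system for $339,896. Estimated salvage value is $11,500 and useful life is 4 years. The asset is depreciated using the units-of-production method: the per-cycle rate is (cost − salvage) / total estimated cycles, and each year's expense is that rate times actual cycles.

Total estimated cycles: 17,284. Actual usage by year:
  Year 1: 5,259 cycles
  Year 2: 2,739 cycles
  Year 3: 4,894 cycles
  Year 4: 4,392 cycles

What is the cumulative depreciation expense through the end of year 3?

$244,948

Depreciable base = $339,896 − $11,500 = $328,396.
Rate = $328,396 / 17,284 cycles = $19 per cycle.
Year 1: 5,259 × $19 = $99,921. Book value $239,975.
Year 2: 2,739 × $19 = $52,041. Book value $187,934.
Year 3: 4,894 × $19 = $92,986. Book value $94,948.
Accumulated through year 3 = $339,896 − $94,948 = $244,948.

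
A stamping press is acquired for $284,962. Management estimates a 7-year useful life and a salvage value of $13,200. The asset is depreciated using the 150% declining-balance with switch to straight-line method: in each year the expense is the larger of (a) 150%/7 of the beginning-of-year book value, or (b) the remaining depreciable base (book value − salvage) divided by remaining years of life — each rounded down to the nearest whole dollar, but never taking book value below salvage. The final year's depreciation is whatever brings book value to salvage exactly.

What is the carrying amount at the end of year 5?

$75,712

Depreciable base = $284,962 − $13,200 = $271,762.
Year 1: DB = ⌊$284,962 × 150%/7⌋ = $61,063; SL = ⌊$271,762/7⌋ = $38,823 → take DB $61,063. Book value $223,899.
Year 2: DB = ⌊$223,899 × 150%/7⌋ = $47,978; SL = ⌊$210,699/6⌋ = $35,116 → take DB $47,978. Book value $175,921.
Year 3: DB = ⌊$175,921 × 150%/7⌋ = $37,697; SL = ⌊$162,721/5⌋ = $32,544 → take DB $37,697. Book value $138,224.
Year 4: DB = ⌊$138,224 × 150%/7⌋ = $29,619; SL = ⌊$125,024/4⌋ = $31,256 → take SL $31,256. Book value $106,968.
Year 5: DB = ⌊$106,968 × 150%/7⌋ = $22,921; SL = ⌊$93,768/3⌋ = $31,256 → take SL $31,256. Book value $75,712.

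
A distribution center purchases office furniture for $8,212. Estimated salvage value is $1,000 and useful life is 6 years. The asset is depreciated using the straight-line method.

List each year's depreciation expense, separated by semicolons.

Depreciable base = $8,212 − $1,000 = $7,212.
Annual expense = $7,212 / 6 = $1,202.
End of year 1: book value $7,010.
End of year 2: book value $5,808.
End of year 3: book value $4,606.
End of year 4: book value $3,404.
End of year 5: book value $2,202.
End of year 6: book value $1,000.

$1,202; $1,202; $1,202; $1,202; $1,202; $1,202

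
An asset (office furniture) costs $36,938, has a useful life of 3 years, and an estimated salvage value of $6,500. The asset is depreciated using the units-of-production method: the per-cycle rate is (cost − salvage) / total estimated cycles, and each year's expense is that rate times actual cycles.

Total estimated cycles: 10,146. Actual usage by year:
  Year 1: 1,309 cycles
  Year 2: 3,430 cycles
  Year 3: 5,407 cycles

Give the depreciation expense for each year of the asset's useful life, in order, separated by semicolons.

$3,927; $10,290; $16,221

Depreciable base = $36,938 − $6,500 = $30,438.
Rate = $30,438 / 10,146 cycles = $3 per cycle.
Year 1: 1,309 × $3 = $3,927. Book value $33,011.
Year 2: 3,430 × $3 = $10,290. Book value $22,721.
Year 3: 5,407 × $3 = $16,221. Book value $6,500.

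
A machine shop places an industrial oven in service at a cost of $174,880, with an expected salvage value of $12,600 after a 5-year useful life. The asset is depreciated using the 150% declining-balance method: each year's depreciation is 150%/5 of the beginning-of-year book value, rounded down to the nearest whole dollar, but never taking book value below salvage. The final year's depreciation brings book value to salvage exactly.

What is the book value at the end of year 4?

Depreciable base = $174,880 − $12,600 = $162,280.
Year 1: ⌊$174,880 × 150%/5⌋ = $52,464. Book value $122,416.
Year 2: ⌊$122,416 × 150%/5⌋ = $36,724. Book value $85,692.
Year 3: ⌊$85,692 × 150%/5⌋ = $25,707. Book value $59,985.
Year 4: ⌊$59,985 × 150%/5⌋ = $17,995. Book value $41,990.

$41,990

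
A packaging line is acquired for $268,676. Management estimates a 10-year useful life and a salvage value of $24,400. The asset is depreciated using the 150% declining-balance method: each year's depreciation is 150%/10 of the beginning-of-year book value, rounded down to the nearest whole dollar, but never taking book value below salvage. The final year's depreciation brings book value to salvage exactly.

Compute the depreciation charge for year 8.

$12,920

Depreciable base = $268,676 − $24,400 = $244,276.
Year 1: ⌊$268,676 × 150%/10⌋ = $40,301. Book value $228,375.
Year 2: ⌊$228,375 × 150%/10⌋ = $34,256. Book value $194,119.
Year 3: ⌊$194,119 × 150%/10⌋ = $29,117. Book value $165,002.
Year 4: ⌊$165,002 × 150%/10⌋ = $24,750. Book value $140,252.
Year 5: ⌊$140,252 × 150%/10⌋ = $21,037. Book value $119,215.
Year 6: ⌊$119,215 × 150%/10⌋ = $17,882. Book value $101,333.
Year 7: ⌊$101,333 × 150%/10⌋ = $15,199. Book value $86,134.
Year 8: ⌊$86,134 × 150%/10⌋ = $12,920. Book value $73,214.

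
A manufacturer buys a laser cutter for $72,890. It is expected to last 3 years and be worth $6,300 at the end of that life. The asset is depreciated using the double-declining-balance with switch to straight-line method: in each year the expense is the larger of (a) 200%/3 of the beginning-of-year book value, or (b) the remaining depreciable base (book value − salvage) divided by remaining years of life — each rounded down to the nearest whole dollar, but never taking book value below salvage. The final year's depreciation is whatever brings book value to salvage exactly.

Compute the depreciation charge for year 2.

Depreciable base = $72,890 − $6,300 = $66,590.
Year 1: DB = ⌊$72,890 × 200%/3⌋ = $48,593; SL = ⌊$66,590/3⌋ = $22,196 → take DB $48,593. Book value $24,297.
Year 2: DB = ⌊$24,297 × 200%/3⌋ = $16,198; SL = ⌊$17,997/2⌋ = $8,998 → take DB $16,198. Book value $8,099.

$16,198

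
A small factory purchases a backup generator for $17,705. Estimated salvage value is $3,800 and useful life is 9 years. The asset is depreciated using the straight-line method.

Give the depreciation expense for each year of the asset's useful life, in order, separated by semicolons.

$1,545; $1,545; $1,545; $1,545; $1,545; $1,545; $1,545; $1,545; $1,545

Depreciable base = $17,705 − $3,800 = $13,905.
Annual expense = $13,905 / 9 = $1,545.
End of year 1: book value $16,160.
End of year 2: book value $14,615.
End of year 3: book value $13,070.
End of year 4: book value $11,525.
End of year 5: book value $9,980.
End of year 6: book value $8,435.
End of year 7: book value $6,890.
End of year 8: book value $5,345.
End of year 9: book value $3,800.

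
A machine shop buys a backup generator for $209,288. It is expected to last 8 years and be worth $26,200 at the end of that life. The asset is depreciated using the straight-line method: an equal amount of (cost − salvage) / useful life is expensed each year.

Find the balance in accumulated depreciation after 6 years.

$137,316

Depreciable base = $209,288 − $26,200 = $183,088.
Annual expense = $183,088 / 8 = $22,886.
End of year 1: book value $186,402.
End of year 2: book value $163,516.
End of year 3: book value $140,630.
End of year 4: book value $117,744.
End of year 5: book value $94,858.
End of year 6: book value $71,972.
Accumulated through year 6 = $209,288 − $71,972 = $137,316.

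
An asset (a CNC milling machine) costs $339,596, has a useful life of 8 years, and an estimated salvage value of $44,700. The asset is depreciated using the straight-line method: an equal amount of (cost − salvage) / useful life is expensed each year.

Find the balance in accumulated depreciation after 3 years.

Depreciable base = $339,596 − $44,700 = $294,896.
Annual expense = $294,896 / 8 = $36,862.
End of year 1: book value $302,734.
End of year 2: book value $265,872.
End of year 3: book value $229,010.
Accumulated through year 3 = $339,596 − $229,010 = $110,586.

$110,586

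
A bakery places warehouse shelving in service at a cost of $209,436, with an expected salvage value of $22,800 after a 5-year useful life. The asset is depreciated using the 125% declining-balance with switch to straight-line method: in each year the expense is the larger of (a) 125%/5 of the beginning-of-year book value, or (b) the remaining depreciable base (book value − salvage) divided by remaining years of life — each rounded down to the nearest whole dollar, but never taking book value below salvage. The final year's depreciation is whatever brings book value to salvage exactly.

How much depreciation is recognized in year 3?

$31,669

Depreciable base = $209,436 − $22,800 = $186,636.
Year 1: DB = ⌊$209,436 × 125%/5⌋ = $52,359; SL = ⌊$186,636/5⌋ = $37,327 → take DB $52,359. Book value $157,077.
Year 2: DB = ⌊$157,077 × 125%/5⌋ = $39,269; SL = ⌊$134,277/4⌋ = $33,569 → take DB $39,269. Book value $117,808.
Year 3: DB = ⌊$117,808 × 125%/5⌋ = $29,452; SL = ⌊$95,008/3⌋ = $31,669 → take SL $31,669. Book value $86,139.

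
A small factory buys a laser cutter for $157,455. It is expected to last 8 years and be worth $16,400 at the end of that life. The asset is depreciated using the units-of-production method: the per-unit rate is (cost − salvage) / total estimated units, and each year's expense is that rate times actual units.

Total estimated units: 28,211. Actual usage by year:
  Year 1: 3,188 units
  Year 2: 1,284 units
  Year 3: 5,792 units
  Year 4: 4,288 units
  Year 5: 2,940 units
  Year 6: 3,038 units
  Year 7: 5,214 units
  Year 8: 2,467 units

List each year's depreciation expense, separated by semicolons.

$15,940; $6,420; $28,960; $21,440; $14,700; $15,190; $26,070; $12,335

Depreciable base = $157,455 − $16,400 = $141,055.
Rate = $141,055 / 28,211 units = $5 per unit.
Year 1: 3,188 × $5 = $15,940. Book value $141,515.
Year 2: 1,284 × $5 = $6,420. Book value $135,095.
Year 3: 5,792 × $5 = $28,960. Book value $106,135.
Year 4: 4,288 × $5 = $21,440. Book value $84,695.
Year 5: 2,940 × $5 = $14,700. Book value $69,995.
Year 6: 3,038 × $5 = $15,190. Book value $54,805.
Year 7: 5,214 × $5 = $26,070. Book value $28,735.
Year 8: 2,467 × $5 = $12,335. Book value $16,400.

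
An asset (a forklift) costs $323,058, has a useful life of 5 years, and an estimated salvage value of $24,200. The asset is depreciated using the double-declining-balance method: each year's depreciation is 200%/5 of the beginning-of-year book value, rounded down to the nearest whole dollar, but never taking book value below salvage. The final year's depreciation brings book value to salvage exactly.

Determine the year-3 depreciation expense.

$46,520

Depreciable base = $323,058 − $24,200 = $298,858.
Year 1: ⌊$323,058 × 200%/5⌋ = $129,223. Book value $193,835.
Year 2: ⌊$193,835 × 200%/5⌋ = $77,534. Book value $116,301.
Year 3: ⌊$116,301 × 200%/5⌋ = $46,520. Book value $69,781.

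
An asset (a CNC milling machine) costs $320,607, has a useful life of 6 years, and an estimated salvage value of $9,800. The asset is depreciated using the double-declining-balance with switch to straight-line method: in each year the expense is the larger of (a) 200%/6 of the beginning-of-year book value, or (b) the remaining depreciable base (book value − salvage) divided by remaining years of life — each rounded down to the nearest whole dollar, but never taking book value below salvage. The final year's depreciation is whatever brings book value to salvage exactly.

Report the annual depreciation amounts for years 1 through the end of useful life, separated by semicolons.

$106,869; $71,246; $47,497; $31,665; $26,765; $26,765

Depreciable base = $320,607 − $9,800 = $310,807.
Year 1: DB = ⌊$320,607 × 200%/6⌋ = $106,869; SL = ⌊$310,807/6⌋ = $51,801 → take DB $106,869. Book value $213,738.
Year 2: DB = ⌊$213,738 × 200%/6⌋ = $71,246; SL = ⌊$203,938/5⌋ = $40,787 → take DB $71,246. Book value $142,492.
Year 3: DB = ⌊$142,492 × 200%/6⌋ = $47,497; SL = ⌊$132,692/4⌋ = $33,173 → take DB $47,497. Book value $94,995.
Year 4: DB = ⌊$94,995 × 200%/6⌋ = $31,665; SL = ⌊$85,195/3⌋ = $28,398 → take DB $31,665. Book value $63,330.
Year 5: DB = ⌊$63,330 × 200%/6⌋ = $21,110; SL = ⌊$53,530/2⌋ = $26,765 → take SL $26,765. Book value $36,565.
Year 6 (final): $36,565 − $9,800 = $26,765. Book value $9,800.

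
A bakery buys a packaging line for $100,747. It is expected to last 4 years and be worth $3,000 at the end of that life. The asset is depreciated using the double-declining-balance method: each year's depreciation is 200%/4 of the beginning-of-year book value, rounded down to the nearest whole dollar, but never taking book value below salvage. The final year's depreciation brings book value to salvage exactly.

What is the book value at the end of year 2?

$25,187

Depreciable base = $100,747 − $3,000 = $97,747.
Year 1: ⌊$100,747 × 200%/4⌋ = $50,373. Book value $50,374.
Year 2: ⌊$50,374 × 200%/4⌋ = $25,187. Book value $25,187.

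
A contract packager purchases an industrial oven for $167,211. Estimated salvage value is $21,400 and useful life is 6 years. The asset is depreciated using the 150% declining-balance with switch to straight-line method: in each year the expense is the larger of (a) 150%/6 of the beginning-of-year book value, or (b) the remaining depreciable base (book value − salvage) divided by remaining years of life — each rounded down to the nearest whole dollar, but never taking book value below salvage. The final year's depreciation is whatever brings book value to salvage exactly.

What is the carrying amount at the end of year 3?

Depreciable base = $167,211 − $21,400 = $145,811.
Year 1: DB = ⌊$167,211 × 150%/6⌋ = $41,802; SL = ⌊$145,811/6⌋ = $24,301 → take DB $41,802. Book value $125,409.
Year 2: DB = ⌊$125,409 × 150%/6⌋ = $31,352; SL = ⌊$104,009/5⌋ = $20,801 → take DB $31,352. Book value $94,057.
Year 3: DB = ⌊$94,057 × 150%/6⌋ = $23,514; SL = ⌊$72,657/4⌋ = $18,164 → take DB $23,514. Book value $70,543.

$70,543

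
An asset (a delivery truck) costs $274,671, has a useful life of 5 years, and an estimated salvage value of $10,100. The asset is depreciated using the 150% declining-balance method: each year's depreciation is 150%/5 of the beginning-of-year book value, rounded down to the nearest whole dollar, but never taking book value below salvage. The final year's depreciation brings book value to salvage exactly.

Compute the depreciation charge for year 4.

Depreciable base = $274,671 − $10,100 = $264,571.
Year 1: ⌊$274,671 × 150%/5⌋ = $82,401. Book value $192,270.
Year 2: ⌊$192,270 × 150%/5⌋ = $57,681. Book value $134,589.
Year 3: ⌊$134,589 × 150%/5⌋ = $40,376. Book value $94,213.
Year 4: ⌊$94,213 × 150%/5⌋ = $28,263. Book value $65,950.

$28,263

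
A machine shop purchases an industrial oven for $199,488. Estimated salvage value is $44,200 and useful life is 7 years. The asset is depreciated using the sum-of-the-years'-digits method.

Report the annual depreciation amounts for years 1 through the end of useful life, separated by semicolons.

Depreciable base = $199,488 − $44,200 = $155,288.
Sum of the years' digits = 7+6+5+4+3+2+1 = 28.
Year 1: $155,288 × 7/28 = $38,822. Book value $160,666.
Year 2: $155,288 × 6/28 = $33,276. Book value $127,390.
Year 3: $155,288 × 5/28 = $27,730. Book value $99,660.
Year 4: $155,288 × 4/28 = $22,184. Book value $77,476.
Year 5: $155,288 × 3/28 = $16,638. Book value $60,838.
Year 6: $155,288 × 2/28 = $11,092. Book value $49,746.
Year 7: $155,288 × 1/28 = $5,546. Book value $44,200.

$38,822; $33,276; $27,730; $22,184; $16,638; $11,092; $5,546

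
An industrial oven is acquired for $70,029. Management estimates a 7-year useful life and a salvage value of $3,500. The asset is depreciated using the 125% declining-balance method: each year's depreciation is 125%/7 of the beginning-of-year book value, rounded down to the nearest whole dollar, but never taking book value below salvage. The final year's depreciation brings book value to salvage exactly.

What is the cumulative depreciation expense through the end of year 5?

Depreciable base = $70,029 − $3,500 = $66,529.
Year 1: ⌊$70,029 × 125%/7⌋ = $12,505. Book value $57,524.
Year 2: ⌊$57,524 × 125%/7⌋ = $10,272. Book value $47,252.
Year 3: ⌊$47,252 × 125%/7⌋ = $8,437. Book value $38,815.
Year 4: ⌊$38,815 × 125%/7⌋ = $6,931. Book value $31,884.
Year 5: ⌊$31,884 × 125%/7⌋ = $5,693. Book value $26,191.
Accumulated through year 5 = $70,029 − $26,191 = $43,838.

$43,838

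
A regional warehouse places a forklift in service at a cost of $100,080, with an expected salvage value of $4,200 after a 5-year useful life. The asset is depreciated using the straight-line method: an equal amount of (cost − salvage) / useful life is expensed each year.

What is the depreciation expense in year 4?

$19,176

Depreciable base = $100,080 − $4,200 = $95,880.
Annual expense = $95,880 / 5 = $19,176.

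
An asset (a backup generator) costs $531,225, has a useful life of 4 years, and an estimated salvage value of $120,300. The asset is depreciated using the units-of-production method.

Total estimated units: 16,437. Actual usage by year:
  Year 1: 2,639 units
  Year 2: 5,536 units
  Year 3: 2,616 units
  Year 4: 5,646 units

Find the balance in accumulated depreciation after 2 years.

$204,375

Depreciable base = $531,225 − $120,300 = $410,925.
Rate = $410,925 / 16,437 units = $25 per unit.
Year 1: 2,639 × $25 = $65,975. Book value $465,250.
Year 2: 5,536 × $25 = $138,400. Book value $326,850.
Accumulated through year 2 = $531,225 − $326,850 = $204,375.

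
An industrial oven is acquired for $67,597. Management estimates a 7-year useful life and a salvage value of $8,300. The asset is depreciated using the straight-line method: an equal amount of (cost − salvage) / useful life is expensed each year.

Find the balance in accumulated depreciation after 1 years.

$8,471

Depreciable base = $67,597 − $8,300 = $59,297.
Annual expense = $59,297 / 7 = $8,471.
End of year 1: book value $59,126.
Accumulated through year 1 = $67,597 − $59,126 = $8,471.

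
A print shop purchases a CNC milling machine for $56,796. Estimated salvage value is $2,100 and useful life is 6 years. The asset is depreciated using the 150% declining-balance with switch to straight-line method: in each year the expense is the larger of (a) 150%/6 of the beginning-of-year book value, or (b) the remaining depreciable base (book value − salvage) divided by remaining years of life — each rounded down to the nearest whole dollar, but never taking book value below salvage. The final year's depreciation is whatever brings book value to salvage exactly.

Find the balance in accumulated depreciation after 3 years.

Depreciable base = $56,796 − $2,100 = $54,696.
Year 1: DB = ⌊$56,796 × 150%/6⌋ = $14,199; SL = ⌊$54,696/6⌋ = $9,116 → take DB $14,199. Book value $42,597.
Year 2: DB = ⌊$42,597 × 150%/6⌋ = $10,649; SL = ⌊$40,497/5⌋ = $8,099 → take DB $10,649. Book value $31,948.
Year 3: DB = ⌊$31,948 × 150%/6⌋ = $7,987; SL = ⌊$29,848/4⌋ = $7,462 → take DB $7,987. Book value $23,961.
Accumulated through year 3 = $56,796 − $23,961 = $32,835.

$32,835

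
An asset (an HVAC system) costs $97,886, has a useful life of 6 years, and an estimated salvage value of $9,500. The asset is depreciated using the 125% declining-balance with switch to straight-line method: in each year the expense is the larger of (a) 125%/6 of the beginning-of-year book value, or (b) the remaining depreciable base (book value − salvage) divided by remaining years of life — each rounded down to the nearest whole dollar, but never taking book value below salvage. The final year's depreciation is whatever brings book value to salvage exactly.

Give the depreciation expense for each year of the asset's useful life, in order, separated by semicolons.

$20,392; $16,144; $12,962; $12,962; $12,963; $12,963

Depreciable base = $97,886 − $9,500 = $88,386.
Year 1: DB = ⌊$97,886 × 125%/6⌋ = $20,392; SL = ⌊$88,386/6⌋ = $14,731 → take DB $20,392. Book value $77,494.
Year 2: DB = ⌊$77,494 × 125%/6⌋ = $16,144; SL = ⌊$67,994/5⌋ = $13,598 → take DB $16,144. Book value $61,350.
Year 3: DB = ⌊$61,350 × 125%/6⌋ = $12,781; SL = ⌊$51,850/4⌋ = $12,962 → take SL $12,962. Book value $48,388.
Year 4: DB = ⌊$48,388 × 125%/6⌋ = $10,080; SL = ⌊$38,888/3⌋ = $12,962 → take SL $12,962. Book value $35,426.
Year 5: DB = ⌊$35,426 × 125%/6⌋ = $7,380; SL = ⌊$25,926/2⌋ = $12,963 → take SL $12,963. Book value $22,463.
Year 6 (final): $22,463 − $9,500 = $12,963. Book value $9,500.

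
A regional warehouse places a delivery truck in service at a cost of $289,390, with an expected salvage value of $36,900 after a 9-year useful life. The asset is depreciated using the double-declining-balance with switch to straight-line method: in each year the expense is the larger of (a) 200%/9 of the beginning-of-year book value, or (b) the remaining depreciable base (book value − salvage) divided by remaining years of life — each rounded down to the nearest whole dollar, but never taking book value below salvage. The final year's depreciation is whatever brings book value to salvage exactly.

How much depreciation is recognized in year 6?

Depreciable base = $289,390 − $36,900 = $252,490.
Year 1: DB = ⌊$289,390 × 200%/9⌋ = $64,308; SL = ⌊$252,490/9⌋ = $28,054 → take DB $64,308. Book value $225,082.
Year 2: DB = ⌊$225,082 × 200%/9⌋ = $50,018; SL = ⌊$188,182/8⌋ = $23,522 → take DB $50,018. Book value $175,064.
Year 3: DB = ⌊$175,064 × 200%/9⌋ = $38,903; SL = ⌊$138,164/7⌋ = $19,737 → take DB $38,903. Book value $136,161.
Year 4: DB = ⌊$136,161 × 200%/9⌋ = $30,258; SL = ⌊$99,261/6⌋ = $16,543 → take DB $30,258. Book value $105,903.
Year 5: DB = ⌊$105,903 × 200%/9⌋ = $23,534; SL = ⌊$69,003/5⌋ = $13,800 → take DB $23,534. Book value $82,369.
Year 6: DB = ⌊$82,369 × 200%/9⌋ = $18,304; SL = ⌊$45,469/4⌋ = $11,367 → take DB $18,304. Book value $64,065.

$18,304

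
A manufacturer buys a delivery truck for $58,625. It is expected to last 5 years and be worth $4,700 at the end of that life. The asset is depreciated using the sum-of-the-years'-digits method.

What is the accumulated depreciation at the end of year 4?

$50,330

Depreciable base = $58,625 − $4,700 = $53,925.
Sum of the years' digits = 5+4+3+2+1 = 15.
Year 1: $53,925 × 5/15 = $17,975. Book value $40,650.
Year 2: $53,925 × 4/15 = $14,380. Book value $26,270.
Year 3: $53,925 × 3/15 = $10,785. Book value $15,485.
Year 4: $53,925 × 2/15 = $7,190. Book value $8,295.
Accumulated through year 4 = $58,625 − $8,295 = $50,330.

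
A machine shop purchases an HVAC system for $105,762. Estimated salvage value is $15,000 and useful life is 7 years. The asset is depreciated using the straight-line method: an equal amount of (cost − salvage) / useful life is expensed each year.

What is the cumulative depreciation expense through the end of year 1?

$12,966

Depreciable base = $105,762 − $15,000 = $90,762.
Annual expense = $90,762 / 7 = $12,966.
End of year 1: book value $92,796.
Accumulated through year 1 = $105,762 − $92,796 = $12,966.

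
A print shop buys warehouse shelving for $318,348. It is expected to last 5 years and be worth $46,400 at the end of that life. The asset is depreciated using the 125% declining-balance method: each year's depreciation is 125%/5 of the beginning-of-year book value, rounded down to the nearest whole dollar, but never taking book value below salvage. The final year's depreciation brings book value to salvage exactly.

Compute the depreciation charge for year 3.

Depreciable base = $318,348 − $46,400 = $271,948.
Year 1: ⌊$318,348 × 125%/5⌋ = $79,587. Book value $238,761.
Year 2: ⌊$238,761 × 125%/5⌋ = $59,690. Book value $179,071.
Year 3: ⌊$179,071 × 125%/5⌋ = $44,767. Book value $134,304.

$44,767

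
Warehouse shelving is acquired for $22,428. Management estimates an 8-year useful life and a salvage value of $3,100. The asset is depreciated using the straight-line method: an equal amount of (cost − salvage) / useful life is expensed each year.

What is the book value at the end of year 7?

Depreciable base = $22,428 − $3,100 = $19,328.
Annual expense = $19,328 / 8 = $2,416.
End of year 1: book value $20,012.
End of year 2: book value $17,596.
End of year 3: book value $15,180.
End of year 4: book value $12,764.
End of year 5: book value $10,348.
End of year 6: book value $7,932.
End of year 7: book value $5,516.

$5,516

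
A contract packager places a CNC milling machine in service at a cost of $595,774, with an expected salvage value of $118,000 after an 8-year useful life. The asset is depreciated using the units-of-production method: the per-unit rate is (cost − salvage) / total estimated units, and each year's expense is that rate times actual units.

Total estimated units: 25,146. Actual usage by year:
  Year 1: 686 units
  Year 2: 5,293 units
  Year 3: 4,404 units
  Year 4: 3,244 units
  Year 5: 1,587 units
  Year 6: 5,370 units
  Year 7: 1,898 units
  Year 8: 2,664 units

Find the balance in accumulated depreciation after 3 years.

$197,277

Depreciable base = $595,774 − $118,000 = $477,774.
Rate = $477,774 / 25,146 units = $19 per unit.
Year 1: 686 × $19 = $13,034. Book value $582,740.
Year 2: 5,293 × $19 = $100,567. Book value $482,173.
Year 3: 4,404 × $19 = $83,676. Book value $398,497.
Accumulated through year 3 = $595,774 − $398,497 = $197,277.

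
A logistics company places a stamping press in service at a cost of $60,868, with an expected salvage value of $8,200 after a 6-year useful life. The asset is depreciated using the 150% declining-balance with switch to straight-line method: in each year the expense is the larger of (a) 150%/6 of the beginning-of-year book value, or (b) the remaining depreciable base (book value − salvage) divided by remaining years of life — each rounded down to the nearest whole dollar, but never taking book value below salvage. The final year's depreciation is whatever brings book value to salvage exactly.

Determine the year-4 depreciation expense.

Depreciable base = $60,868 − $8,200 = $52,668.
Year 1: DB = ⌊$60,868 × 150%/6⌋ = $15,217; SL = ⌊$52,668/6⌋ = $8,778 → take DB $15,217. Book value $45,651.
Year 2: DB = ⌊$45,651 × 150%/6⌋ = $11,412; SL = ⌊$37,451/5⌋ = $7,490 → take DB $11,412. Book value $34,239.
Year 3: DB = ⌊$34,239 × 150%/6⌋ = $8,559; SL = ⌊$26,039/4⌋ = $6,509 → take DB $8,559. Book value $25,680.
Year 4: DB = ⌊$25,680 × 150%/6⌋ = $6,420; SL = ⌊$17,480/3⌋ = $5,826 → take DB $6,420. Book value $19,260.

$6,420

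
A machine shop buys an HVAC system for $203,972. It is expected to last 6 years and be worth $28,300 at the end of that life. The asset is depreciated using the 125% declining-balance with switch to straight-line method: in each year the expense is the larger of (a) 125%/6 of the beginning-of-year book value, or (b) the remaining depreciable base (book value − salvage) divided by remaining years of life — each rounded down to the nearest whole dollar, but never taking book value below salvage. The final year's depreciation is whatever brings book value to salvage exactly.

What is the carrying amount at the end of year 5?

Depreciable base = $203,972 − $28,300 = $175,672.
Year 1: DB = ⌊$203,972 × 125%/6⌋ = $42,494; SL = ⌊$175,672/6⌋ = $29,278 → take DB $42,494. Book value $161,478.
Year 2: DB = ⌊$161,478 × 125%/6⌋ = $33,641; SL = ⌊$133,178/5⌋ = $26,635 → take DB $33,641. Book value $127,837.
Year 3: DB = ⌊$127,837 × 125%/6⌋ = $26,632; SL = ⌊$99,537/4⌋ = $24,884 → take DB $26,632. Book value $101,205.
Year 4: DB = ⌊$101,205 × 125%/6⌋ = $21,084; SL = ⌊$72,905/3⌋ = $24,301 → take SL $24,301. Book value $76,904.
Year 5: DB = ⌊$76,904 × 125%/6⌋ = $16,021; SL = ⌊$48,604/2⌋ = $24,302 → take SL $24,302. Book value $52,602.

$52,602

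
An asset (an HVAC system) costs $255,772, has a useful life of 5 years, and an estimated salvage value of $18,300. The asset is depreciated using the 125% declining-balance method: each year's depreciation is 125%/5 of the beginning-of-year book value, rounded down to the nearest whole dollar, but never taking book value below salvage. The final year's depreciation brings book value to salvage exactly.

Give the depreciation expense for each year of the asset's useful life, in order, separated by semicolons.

$63,943; $47,957; $35,968; $26,976; $62,628

Depreciable base = $255,772 − $18,300 = $237,472.
Year 1: ⌊$255,772 × 125%/5⌋ = $63,943. Book value $191,829.
Year 2: ⌊$191,829 × 125%/5⌋ = $47,957. Book value $143,872.
Year 3: ⌊$143,872 × 125%/5⌋ = $35,968. Book value $107,904.
Year 4: ⌊$107,904 × 125%/5⌋ = $26,976. Book value $80,928.
Year 5 (final): $80,928 − $18,300 = $62,628. Book value $18,300.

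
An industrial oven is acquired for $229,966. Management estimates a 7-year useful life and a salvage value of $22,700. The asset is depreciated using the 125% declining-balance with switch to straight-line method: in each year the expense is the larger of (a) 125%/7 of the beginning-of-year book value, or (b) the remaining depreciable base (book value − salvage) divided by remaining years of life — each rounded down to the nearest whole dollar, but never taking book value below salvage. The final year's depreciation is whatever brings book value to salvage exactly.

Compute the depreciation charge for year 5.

$26,190

Depreciable base = $229,966 − $22,700 = $207,266.
Year 1: DB = ⌊$229,966 × 125%/7⌋ = $41,065; SL = ⌊$207,266/7⌋ = $29,609 → take DB $41,065. Book value $188,901.
Year 2: DB = ⌊$188,901 × 125%/7⌋ = $33,732; SL = ⌊$166,201/6⌋ = $27,700 → take DB $33,732. Book value $155,169.
Year 3: DB = ⌊$155,169 × 125%/7⌋ = $27,708; SL = ⌊$132,469/5⌋ = $26,493 → take DB $27,708. Book value $127,461.
Year 4: DB = ⌊$127,461 × 125%/7⌋ = $22,760; SL = ⌊$104,761/4⌋ = $26,190 → take SL $26,190. Book value $101,271.
Year 5: DB = ⌊$101,271 × 125%/7⌋ = $18,084; SL = ⌊$78,571/3⌋ = $26,190 → take SL $26,190. Book value $75,081.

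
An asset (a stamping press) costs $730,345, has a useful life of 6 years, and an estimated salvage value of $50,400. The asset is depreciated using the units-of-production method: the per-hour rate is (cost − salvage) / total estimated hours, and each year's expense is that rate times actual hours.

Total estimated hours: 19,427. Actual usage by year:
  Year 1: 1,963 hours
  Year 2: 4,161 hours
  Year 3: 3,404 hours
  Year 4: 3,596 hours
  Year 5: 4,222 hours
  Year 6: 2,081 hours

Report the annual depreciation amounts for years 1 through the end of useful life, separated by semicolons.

$68,705; $145,635; $119,140; $125,860; $147,770; $72,835

Depreciable base = $730,345 − $50,400 = $679,945.
Rate = $679,945 / 19,427 hours = $35 per hour.
Year 1: 1,963 × $35 = $68,705. Book value $661,640.
Year 2: 4,161 × $35 = $145,635. Book value $516,005.
Year 3: 3,404 × $35 = $119,140. Book value $396,865.
Year 4: 3,596 × $35 = $125,860. Book value $271,005.
Year 5: 4,222 × $35 = $147,770. Book value $123,235.
Year 6: 2,081 × $35 = $72,835. Book value $50,400.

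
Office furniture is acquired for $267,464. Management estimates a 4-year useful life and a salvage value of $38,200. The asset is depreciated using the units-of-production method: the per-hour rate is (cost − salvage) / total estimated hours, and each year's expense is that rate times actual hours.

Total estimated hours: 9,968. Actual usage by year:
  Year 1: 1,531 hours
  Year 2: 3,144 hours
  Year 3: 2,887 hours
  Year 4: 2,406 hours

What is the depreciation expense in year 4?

Depreciable base = $267,464 − $38,200 = $229,264.
Rate = $229,264 / 9,968 hours = $23 per hour.
Year 1: 1,531 × $23 = $35,213. Book value $232,251.
Year 2: 3,144 × $23 = $72,312. Book value $159,939.
Year 3: 2,887 × $23 = $66,401. Book value $93,538.
Year 4: 2,406 × $23 = $55,338. Book value $38,200.

$55,338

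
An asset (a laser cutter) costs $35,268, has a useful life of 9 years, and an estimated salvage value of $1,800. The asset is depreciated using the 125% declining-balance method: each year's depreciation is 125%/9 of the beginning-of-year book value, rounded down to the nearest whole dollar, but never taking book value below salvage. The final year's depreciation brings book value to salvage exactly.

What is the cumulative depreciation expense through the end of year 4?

$15,875

Depreciable base = $35,268 − $1,800 = $33,468.
Year 1: ⌊$35,268 × 125%/9⌋ = $4,898. Book value $30,370.
Year 2: ⌊$30,370 × 125%/9⌋ = $4,218. Book value $26,152.
Year 3: ⌊$26,152 × 125%/9⌋ = $3,632. Book value $22,520.
Year 4: ⌊$22,520 × 125%/9⌋ = $3,127. Book value $19,393.
Accumulated through year 4 = $35,268 − $19,393 = $15,875.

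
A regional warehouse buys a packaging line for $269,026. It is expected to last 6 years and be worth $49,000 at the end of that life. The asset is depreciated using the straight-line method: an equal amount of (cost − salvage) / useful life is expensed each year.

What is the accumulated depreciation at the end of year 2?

$73,342

Depreciable base = $269,026 − $49,000 = $220,026.
Annual expense = $220,026 / 6 = $36,671.
End of year 1: book value $232,355.
End of year 2: book value $195,684.
Accumulated through year 2 = $269,026 − $195,684 = $73,342.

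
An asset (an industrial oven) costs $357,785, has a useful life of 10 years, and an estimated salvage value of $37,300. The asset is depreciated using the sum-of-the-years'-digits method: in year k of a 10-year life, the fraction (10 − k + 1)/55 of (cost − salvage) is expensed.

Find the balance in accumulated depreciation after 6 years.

$262,215

Depreciable base = $357,785 − $37,300 = $320,485.
Sum of the years' digits = 10+9+8+7+6+5+4+3+2+1 = 55.
Year 1: $320,485 × 10/55 = $58,270. Book value $299,515.
Year 2: $320,485 × 9/55 = $52,443. Book value $247,072.
Year 3: $320,485 × 8/55 = $46,616. Book value $200,456.
Year 4: $320,485 × 7/55 = $40,789. Book value $159,667.
Year 5: $320,485 × 6/55 = $34,962. Book value $124,705.
Year 6: $320,485 × 5/55 = $29,135. Book value $95,570.
Accumulated through year 6 = $357,785 − $95,570 = $262,215.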